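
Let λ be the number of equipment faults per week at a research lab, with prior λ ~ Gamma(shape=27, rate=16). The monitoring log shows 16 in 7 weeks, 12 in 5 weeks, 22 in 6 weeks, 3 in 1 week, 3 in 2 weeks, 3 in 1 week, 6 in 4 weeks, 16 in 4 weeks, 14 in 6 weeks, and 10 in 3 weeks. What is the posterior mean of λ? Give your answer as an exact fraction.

Total count: 16 + 12 + 22 + 3 + 3 + 3 + 6 + 16 + 14 + 10 = 105.
Total exposure: 7 + 5 + 6 + 1 + 2 + 1 + 4 + 4 + 6 + 3 = 39 weeks.
Posterior: α' = 27 + 105 = 132, β' = 16 + 39 = 55.
Posterior mean = α'/β' = 132/55 = 12/5.

12/5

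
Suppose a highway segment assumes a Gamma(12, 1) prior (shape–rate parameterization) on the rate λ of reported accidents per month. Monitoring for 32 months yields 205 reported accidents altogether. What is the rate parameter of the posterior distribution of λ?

Total count 205 over total exposure 32 months.
Gamma(α, β) with Poisson data over total exposure Σt gives posterior Gamma(α+Σx, β+Σt) = Gamma(217, 33).

33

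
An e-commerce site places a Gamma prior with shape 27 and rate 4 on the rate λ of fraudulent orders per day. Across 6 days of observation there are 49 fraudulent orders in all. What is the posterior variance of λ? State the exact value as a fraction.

19/25

Total count 49 over total exposure 6 days.
Posterior: α' = 27 + 49 = 76, β' = 4 + 6 = 10.
Posterior variance = α'/β'² = 76/100 = 19/25.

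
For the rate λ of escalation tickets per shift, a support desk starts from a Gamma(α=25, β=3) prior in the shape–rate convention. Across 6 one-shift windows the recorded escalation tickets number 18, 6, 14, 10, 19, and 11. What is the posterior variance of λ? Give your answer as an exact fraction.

103/81

Total count: 18 + 6 + 14 + 10 + 19 + 11 = 78.
Total exposure: 6 shifts.
By Gamma–Poisson conjugacy, the posterior is Gamma(α + Σx, β + Σt) = Gamma(25 + 78, 3 + 6) = Gamma(103, 9).
Posterior variance = α'/β'² = 103/81.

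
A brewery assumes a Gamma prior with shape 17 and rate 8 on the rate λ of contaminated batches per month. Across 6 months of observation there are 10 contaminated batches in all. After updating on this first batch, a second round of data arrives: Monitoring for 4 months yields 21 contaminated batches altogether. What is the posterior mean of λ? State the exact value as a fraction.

8/3

Total count 10 over total exposure 6 months.
After the first batch: Gamma(17 + 10, 8 + 6) = Gamma(27, 14).
Total count 21 over total exposure 4 months.
After the second batch: Gamma(27 + 21, 14 + 4) = Gamma(48, 18).
Posterior mean = α'/β' = 48/18 = 8/3.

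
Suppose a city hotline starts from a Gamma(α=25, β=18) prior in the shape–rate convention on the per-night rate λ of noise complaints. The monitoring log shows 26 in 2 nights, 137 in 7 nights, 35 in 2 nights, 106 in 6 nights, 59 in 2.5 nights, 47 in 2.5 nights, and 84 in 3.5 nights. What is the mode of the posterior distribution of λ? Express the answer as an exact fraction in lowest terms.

1036/87

Total count: 26 + 137 + 35 + 106 + 59 + 47 + 84 = 494.
Total exposure: 2 + 7 + 2 + 6 + 2.5 + 2.5 + 3.5 = 25.5 nights.
Gamma(α, β) with Poisson data over total exposure Σt gives posterior Gamma(α+Σx, β+Σt) = Gamma(519, 87/2).
Posterior mode = (α'−1)/β' = 518/(87/2) = 1036/87.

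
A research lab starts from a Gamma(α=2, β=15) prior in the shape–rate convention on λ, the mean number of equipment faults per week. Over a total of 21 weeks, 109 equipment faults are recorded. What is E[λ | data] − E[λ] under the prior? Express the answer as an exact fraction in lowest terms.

59/20

Total count 109 over total exposure 21 weeks.
Conjugate update: add total count to the shape and total exposure to the rate, giving Gamma(111, 36).
Posterior mean = 111/36 = 37/12; prior mean = 2/15 = 2/15. Difference = 37/12 − 2/15 = 59/20.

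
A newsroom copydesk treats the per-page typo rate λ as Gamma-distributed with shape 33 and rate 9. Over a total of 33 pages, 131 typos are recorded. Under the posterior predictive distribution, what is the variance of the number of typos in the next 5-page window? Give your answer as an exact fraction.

9635/441

Total count 131 over total exposure 33 pages.
Conjugate update: add total count to the shape and total exposure to the rate, giving Gamma(164, 42).
The posterior predictive for a window of length T is Negative Binomial with variance T·α'·(β'+T)/β'² = 5·164·47/1764 = 9635/441.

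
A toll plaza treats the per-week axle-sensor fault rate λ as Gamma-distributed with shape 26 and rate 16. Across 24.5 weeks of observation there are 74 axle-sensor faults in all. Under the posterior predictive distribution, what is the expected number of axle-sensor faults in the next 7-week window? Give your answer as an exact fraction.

Total count 74 over total exposure 24.5 weeks.
By Gamma–Poisson conjugacy, the posterior is Gamma(α + Σx, β + Σt) = Gamma(26 + 74, 16 + 24.5) = Gamma(100, 81/2).
Predictive mean over a 7-week window = T·E[λ|data] = 7·100/(81/2) = 1400/81.

1400/81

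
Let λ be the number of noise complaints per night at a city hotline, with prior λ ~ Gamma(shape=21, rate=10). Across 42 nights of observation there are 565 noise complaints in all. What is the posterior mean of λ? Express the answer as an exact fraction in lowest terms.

293/26

Total count 565 over total exposure 42 nights.
The Gamma prior is conjugate for the Poisson rate, so λ | data ~ Gamma(21+565, 10+42) = Gamma(586, 52).
Posterior mean = α'/β' = 586/52 = 293/26.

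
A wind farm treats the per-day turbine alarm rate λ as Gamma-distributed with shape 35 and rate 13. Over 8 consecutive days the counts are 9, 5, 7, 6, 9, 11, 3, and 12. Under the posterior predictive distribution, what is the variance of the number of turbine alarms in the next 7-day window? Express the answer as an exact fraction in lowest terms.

388/9

Total count: 9 + 5 + 7 + 6 + 9 + 11 + 3 + 12 = 62.
Total exposure: 8 days.
Gamma(α, β) with Poisson data over total exposure Σt gives posterior Gamma(α+Σx, β+Σt) = Gamma(97, 21).
The posterior predictive for a window of length T is Negative Binomial with variance T·α'·(β'+T)/β'² = 7·97·28/441 = 388/9.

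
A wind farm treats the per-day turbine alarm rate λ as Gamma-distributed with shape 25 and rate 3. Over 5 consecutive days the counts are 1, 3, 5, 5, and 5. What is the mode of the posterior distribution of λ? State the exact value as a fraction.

43/8

Total count: 1 + 3 + 5 + 5 + 5 = 19.
Total exposure: 5 days.
Conjugate update: add total count to the shape and total exposure to the rate, giving Gamma(44, 8).
Posterior mode = (α'−1)/β' = 43/8.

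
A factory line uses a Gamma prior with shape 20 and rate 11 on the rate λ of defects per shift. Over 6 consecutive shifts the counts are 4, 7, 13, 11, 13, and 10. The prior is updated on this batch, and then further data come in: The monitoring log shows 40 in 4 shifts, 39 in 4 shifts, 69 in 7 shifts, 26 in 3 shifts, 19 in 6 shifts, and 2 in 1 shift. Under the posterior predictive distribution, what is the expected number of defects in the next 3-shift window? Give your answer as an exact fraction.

Total count: 4 + 7 + 13 + 11 + 13 + 10 = 58.
Total exposure: 6 shifts.
After the first batch: Gamma(20 + 58, 11 + 6) = Gamma(78, 17).
Total count: 40 + 39 + 69 + 26 + 19 + 2 = 195.
Total exposure: 4 + 4 + 7 + 3 + 6 + 1 = 25 shifts.
After the second batch: Gamma(78 + 195, 17 + 25) = Gamma(273, 42).
Predictive mean over a 3-shift window = T·E[λ|data] = 3·273/42 = 39/2.

39/2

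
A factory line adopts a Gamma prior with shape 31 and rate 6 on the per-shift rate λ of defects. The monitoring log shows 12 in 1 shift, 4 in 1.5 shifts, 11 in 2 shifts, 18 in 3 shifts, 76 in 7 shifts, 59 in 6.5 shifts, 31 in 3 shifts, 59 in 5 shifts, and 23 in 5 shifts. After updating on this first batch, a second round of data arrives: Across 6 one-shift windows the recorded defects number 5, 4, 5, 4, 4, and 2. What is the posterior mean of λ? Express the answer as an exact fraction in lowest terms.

174/23

Total count: 12 + 4 + 11 + 18 + 76 + 59 + 31 + 59 + 23 = 293.
Total exposure: 1 + 1.5 + 2 + 3 + 7 + 6.5 + 3 + 5 + 5 = 34 shifts.
After the first batch: Gamma(31 + 293, 6 + 34) = Gamma(324, 40).
Total count: 5 + 4 + 5 + 4 + 4 + 2 = 24.
Total exposure: 6 shifts.
After the second batch: Gamma(324 + 24, 40 + 6) = Gamma(348, 46).
Posterior mean = α'/β' = 348/46 = 174/23.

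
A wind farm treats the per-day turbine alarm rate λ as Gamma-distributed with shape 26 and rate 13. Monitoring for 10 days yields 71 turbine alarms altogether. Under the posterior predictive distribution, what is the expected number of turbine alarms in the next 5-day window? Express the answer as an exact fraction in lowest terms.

Total count 71 over total exposure 10 days.
The Gamma prior is conjugate for the Poisson rate, so λ | data ~ Gamma(26+71, 13+10) = Gamma(97, 23).
Predictive mean over a 5-day window = T·E[λ|data] = 5·97/23 = 485/23.

485/23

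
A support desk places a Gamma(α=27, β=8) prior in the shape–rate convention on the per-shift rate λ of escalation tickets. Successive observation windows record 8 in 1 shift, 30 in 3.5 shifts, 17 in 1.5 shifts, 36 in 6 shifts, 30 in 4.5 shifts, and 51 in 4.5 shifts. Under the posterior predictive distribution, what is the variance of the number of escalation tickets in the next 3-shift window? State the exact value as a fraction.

Total count: 8 + 30 + 17 + 36 + 30 + 51 = 172.
Total exposure: 1 + 3.5 + 1.5 + 6 + 4.5 + 4.5 = 21 shifts.
Conjugate update: add total count to the shape and total exposure to the rate, giving Gamma(199, 29).
The posterior predictive for a window of length T is Negative Binomial with variance T·α'·(β'+T)/β'² = 3·199·32/841 = 19104/841.

19104/841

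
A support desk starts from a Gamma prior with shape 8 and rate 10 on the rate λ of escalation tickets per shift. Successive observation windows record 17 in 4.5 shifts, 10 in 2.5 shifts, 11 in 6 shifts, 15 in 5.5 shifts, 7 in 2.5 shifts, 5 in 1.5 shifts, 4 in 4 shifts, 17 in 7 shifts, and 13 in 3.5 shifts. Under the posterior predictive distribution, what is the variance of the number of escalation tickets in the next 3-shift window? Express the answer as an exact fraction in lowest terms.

Total count: 17 + 10 + 11 + 15 + 7 + 5 + 4 + 17 + 13 = 99.
Total exposure: 4.5 + 2.5 + 6 + 5.5 + 2.5 + 1.5 + 4 + 7 + 3.5 = 37 shifts.
Gamma(α, β) with Poisson data over total exposure Σt gives posterior Gamma(α+Σx, β+Σt) = Gamma(107, 47).
The posterior predictive for a window of length T is Negative Binomial with variance T·α'·(β'+T)/β'² = 3·107·50/2209 = 16050/2209.

16050/2209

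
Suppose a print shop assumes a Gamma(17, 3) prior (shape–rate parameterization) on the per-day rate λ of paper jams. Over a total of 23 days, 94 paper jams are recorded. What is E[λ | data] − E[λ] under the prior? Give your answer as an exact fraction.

Total count 94 over total exposure 23 days.
Conjugate update: add total count to the shape and total exposure to the rate, giving Gamma(111, 26).
Posterior mean = 111/26 = 111/26; prior mean = 17/3 = 17/3. Difference = 111/26 − 17/3 = -109/78.

-109/78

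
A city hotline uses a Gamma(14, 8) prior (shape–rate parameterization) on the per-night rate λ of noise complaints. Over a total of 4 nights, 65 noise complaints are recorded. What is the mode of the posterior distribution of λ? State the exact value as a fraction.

13/2

Total count 65 over total exposure 4 nights.
The Gamma prior is conjugate for the Poisson rate, so λ | data ~ Gamma(14+65, 8+4) = Gamma(79, 12).
Posterior mode = (α'−1)/β' = 78/12 = 13/2.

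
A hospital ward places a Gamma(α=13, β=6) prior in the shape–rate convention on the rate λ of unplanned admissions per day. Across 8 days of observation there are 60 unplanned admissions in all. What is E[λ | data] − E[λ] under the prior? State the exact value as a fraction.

Total count 60 over total exposure 8 days.
By Gamma–Poisson conjugacy, the posterior is Gamma(α + Σx, β + Σt) = Gamma(13 + 60, 6 + 8) = Gamma(73, 14).
Posterior mean = 73/14 = 73/14; prior mean = 13/6 = 13/6. Difference = 73/14 − 13/6 = 64/21.

64/21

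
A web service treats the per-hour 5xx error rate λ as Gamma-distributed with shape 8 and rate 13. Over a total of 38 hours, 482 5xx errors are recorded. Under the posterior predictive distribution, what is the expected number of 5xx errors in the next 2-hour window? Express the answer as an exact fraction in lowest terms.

Total count 482 over total exposure 38 hours.
Gamma(α, β) with Poisson data over total exposure Σt gives posterior Gamma(α+Σx, β+Σt) = Gamma(490, 51).
Predictive mean over a 2-hour window = T·E[λ|data] = 2·490/51 = 980/51.

980/51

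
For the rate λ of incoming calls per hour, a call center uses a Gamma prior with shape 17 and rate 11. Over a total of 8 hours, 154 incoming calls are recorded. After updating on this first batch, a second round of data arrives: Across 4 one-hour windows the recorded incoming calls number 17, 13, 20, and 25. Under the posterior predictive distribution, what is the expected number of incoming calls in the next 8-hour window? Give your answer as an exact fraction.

Total count 154 over total exposure 8 hours.
After the first batch: Gamma(17 + 154, 11 + 8) = Gamma(171, 19).
Total count: 17 + 13 + 20 + 25 = 75.
Total exposure: 4 hours.
After the second batch: Gamma(171 + 75, 19 + 4) = Gamma(246, 23).
Predictive mean over an 8-hour window = T·E[λ|data] = 8·246/23 = 1968/23.

1968/23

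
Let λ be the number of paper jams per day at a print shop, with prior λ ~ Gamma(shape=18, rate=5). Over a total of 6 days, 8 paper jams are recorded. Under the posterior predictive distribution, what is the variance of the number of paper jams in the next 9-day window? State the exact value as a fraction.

Total count 8 over total exposure 6 days.
Posterior: α' = 18 + 8 = 26, β' = 5 + 6 = 11.
The posterior predictive for a window of length T is Negative Binomial with variance T·α'·(β'+T)/β'² = 9·26·20/121 = 4680/121.

4680/121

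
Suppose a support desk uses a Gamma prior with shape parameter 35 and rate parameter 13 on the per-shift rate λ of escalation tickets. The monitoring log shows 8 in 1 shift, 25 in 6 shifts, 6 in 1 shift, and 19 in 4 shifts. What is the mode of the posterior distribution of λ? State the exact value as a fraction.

Total count: 8 + 25 + 6 + 19 = 58.
Total exposure: 1 + 6 + 1 + 4 = 12 shifts.
Gamma(α, β) with Poisson data over total exposure Σt gives posterior Gamma(α+Σx, β+Σt) = Gamma(93, 25).
Posterior mode = (α'−1)/β' = 92/25.

92/25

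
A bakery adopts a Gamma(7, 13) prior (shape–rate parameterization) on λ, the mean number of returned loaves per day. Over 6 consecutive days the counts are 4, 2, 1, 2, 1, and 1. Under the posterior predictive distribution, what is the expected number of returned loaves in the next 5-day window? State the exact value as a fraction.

Total count: 4 + 2 + 1 + 2 + 1 + 1 = 11.
Total exposure: 6 days.
Posterior: α' = 7 + 11 = 18, β' = 13 + 6 = 19.
Predictive mean over a 5-day window = T·E[λ|data] = 5·18/19 = 90/19.

90/19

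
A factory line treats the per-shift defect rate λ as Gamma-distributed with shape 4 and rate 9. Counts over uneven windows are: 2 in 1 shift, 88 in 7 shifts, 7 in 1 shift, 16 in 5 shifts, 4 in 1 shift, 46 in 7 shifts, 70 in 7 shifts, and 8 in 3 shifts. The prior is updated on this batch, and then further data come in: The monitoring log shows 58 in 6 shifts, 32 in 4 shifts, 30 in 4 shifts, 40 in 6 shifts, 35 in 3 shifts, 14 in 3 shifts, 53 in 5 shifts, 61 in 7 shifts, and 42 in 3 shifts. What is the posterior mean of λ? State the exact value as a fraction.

Total count: 2 + 88 + 7 + 16 + 4 + 46 + 70 + 8 = 241.
Total exposure: 1 + 7 + 1 + 5 + 1 + 7 + 7 + 3 = 32 shifts.
After the first batch: Gamma(4 + 241, 9 + 32) = Gamma(245, 41).
Total count: 58 + 32 + 30 + 40 + 35 + 14 + 53 + 61 + 42 = 365.
Total exposure: 6 + 4 + 4 + 6 + 3 + 3 + 5 + 7 + 3 = 41 shifts.
After the second batch: Gamma(245 + 365, 41 + 41) = Gamma(610, 82).
Posterior mean = α'/β' = 610/82 = 305/41.

305/41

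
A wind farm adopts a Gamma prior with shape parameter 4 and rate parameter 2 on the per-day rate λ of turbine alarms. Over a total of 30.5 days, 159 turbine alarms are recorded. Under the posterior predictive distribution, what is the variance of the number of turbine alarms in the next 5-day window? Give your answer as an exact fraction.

4890/169

Total count 159 over total exposure 30.5 days.
Posterior: α' = 4 + 159 = 163, β' = 2 + 30.5 = 65/2.
The posterior predictive for a window of length T is Negative Binomial with variance T·α'·(β'+T)/β'² = 5·163·(75/2)/(4225/4) = 4890/169.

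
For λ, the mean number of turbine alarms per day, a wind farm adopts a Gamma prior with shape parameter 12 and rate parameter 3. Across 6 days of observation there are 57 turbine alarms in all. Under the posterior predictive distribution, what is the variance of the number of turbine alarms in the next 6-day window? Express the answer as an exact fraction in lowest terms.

Total count 57 over total exposure 6 days.
The Gamma prior is conjugate for the Poisson rate, so λ | data ~ Gamma(12+57, 3+6) = Gamma(69, 9).
The posterior predictive for a window of length T is Negative Binomial with variance T·α'·(β'+T)/β'² = 6·69·15/81 = 230/3.

230/3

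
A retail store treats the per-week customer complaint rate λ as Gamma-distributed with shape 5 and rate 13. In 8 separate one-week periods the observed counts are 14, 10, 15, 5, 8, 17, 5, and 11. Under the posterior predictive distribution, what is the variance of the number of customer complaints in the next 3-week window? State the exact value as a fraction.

720/49

Total count: 14 + 10 + 15 + 5 + 8 + 17 + 5 + 11 = 85.
Total exposure: 8 weeks.
By Gamma–Poisson conjugacy, the posterior is Gamma(α + Σx, β + Σt) = Gamma(5 + 85, 13 + 8) = Gamma(90, 21).
The posterior predictive for a window of length T is Negative Binomial with variance T·α'·(β'+T)/β'² = 3·90·24/441 = 720/49.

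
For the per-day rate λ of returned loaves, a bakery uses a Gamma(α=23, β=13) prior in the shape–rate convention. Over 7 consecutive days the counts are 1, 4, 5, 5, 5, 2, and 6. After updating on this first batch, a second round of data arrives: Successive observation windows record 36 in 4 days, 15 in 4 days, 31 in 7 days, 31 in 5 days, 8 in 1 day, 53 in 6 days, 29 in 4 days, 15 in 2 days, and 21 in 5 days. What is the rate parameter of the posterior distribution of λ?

58

Total count: 1 + 4 + 5 + 5 + 5 + 2 + 6 = 28.
Total exposure: 7 days.
After the first batch: Gamma(23 + 28, 13 + 7) = Gamma(51, 20).
Total count: 36 + 15 + 31 + 31 + 8 + 53 + 29 + 15 + 21 = 239.
Total exposure: 4 + 4 + 7 + 5 + 1 + 6 + 4 + 2 + 5 = 38 days.
After the second batch: Gamma(51 + 239, 20 + 38) = Gamma(290, 58).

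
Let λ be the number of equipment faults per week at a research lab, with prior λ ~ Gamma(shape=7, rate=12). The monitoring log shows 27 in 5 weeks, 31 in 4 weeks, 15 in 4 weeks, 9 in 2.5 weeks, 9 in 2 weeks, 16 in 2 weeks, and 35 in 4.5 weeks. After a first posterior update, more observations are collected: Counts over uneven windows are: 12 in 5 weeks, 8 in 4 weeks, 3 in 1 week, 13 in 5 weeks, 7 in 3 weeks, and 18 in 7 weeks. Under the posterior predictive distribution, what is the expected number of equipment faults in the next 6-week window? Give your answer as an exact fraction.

Total count: 27 + 31 + 15 + 9 + 9 + 16 + 35 = 142.
Total exposure: 5 + 4 + 4 + 2.5 + 2 + 2 + 4.5 = 24 weeks.
After the first batch: Gamma(7 + 142, 12 + 24) = Gamma(149, 36).
Total count: 12 + 8 + 3 + 13 + 7 + 18 = 61.
Total exposure: 5 + 4 + 1 + 5 + 3 + 7 = 25 weeks.
After the second batch: Gamma(149 + 61, 36 + 25) = Gamma(210, 61).
Predictive mean over a 6-week window = T·E[λ|data] = 6·210/61 = 1260/61.

1260/61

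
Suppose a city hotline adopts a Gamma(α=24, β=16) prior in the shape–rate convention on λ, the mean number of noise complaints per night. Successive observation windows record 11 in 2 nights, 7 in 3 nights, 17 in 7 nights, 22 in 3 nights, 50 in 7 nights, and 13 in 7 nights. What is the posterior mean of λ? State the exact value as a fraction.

Total count: 11 + 7 + 17 + 22 + 50 + 13 = 120.
Total exposure: 2 + 3 + 7 + 3 + 7 + 7 = 29 nights.
Conjugate update: add total count to the shape and total exposure to the rate, giving Gamma(144, 45).
Posterior mean = α'/β' = 144/45 = 16/5.

16/5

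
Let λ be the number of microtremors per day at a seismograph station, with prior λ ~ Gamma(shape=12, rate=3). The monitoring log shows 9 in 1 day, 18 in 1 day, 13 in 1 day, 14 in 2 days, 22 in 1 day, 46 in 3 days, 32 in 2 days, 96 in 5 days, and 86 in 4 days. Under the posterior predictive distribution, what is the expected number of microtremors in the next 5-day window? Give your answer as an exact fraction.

1740/23

Total count: 9 + 18 + 13 + 14 + 22 + 46 + 32 + 96 + 86 = 336.
Total exposure: 1 + 1 + 1 + 2 + 1 + 3 + 2 + 5 + 4 = 20 days.
Gamma(α, β) with Poisson data over total exposure Σt gives posterior Gamma(α+Σx, β+Σt) = Gamma(348, 23).
Predictive mean over a 5-day window = T·E[λ|data] = 5·348/23 = 1740/23.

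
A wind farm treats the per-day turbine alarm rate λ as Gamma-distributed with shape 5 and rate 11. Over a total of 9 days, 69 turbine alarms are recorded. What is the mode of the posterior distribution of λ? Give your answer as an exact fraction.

73/20

Total count 69 over total exposure 9 days.
By Gamma–Poisson conjugacy, the posterior is Gamma(α + Σx, β + Σt) = Gamma(5 + 69, 11 + 9) = Gamma(74, 20).
Posterior mode = (α'−1)/β' = 73/20.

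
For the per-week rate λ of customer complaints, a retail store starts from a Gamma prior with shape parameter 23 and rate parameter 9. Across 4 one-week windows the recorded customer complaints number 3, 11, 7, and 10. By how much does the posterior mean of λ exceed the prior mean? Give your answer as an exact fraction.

187/117

Total count: 3 + 11 + 7 + 10 = 31.
Total exposure: 4 weeks.
By Gamma–Poisson conjugacy, the posterior is Gamma(α + Σx, β + Σt) = Gamma(23 + 31, 9 + 4) = Gamma(54, 13).
Posterior mean = 54/13 = 54/13; prior mean = 23/9 = 23/9. Difference = 54/13 − 23/9 = 187/117.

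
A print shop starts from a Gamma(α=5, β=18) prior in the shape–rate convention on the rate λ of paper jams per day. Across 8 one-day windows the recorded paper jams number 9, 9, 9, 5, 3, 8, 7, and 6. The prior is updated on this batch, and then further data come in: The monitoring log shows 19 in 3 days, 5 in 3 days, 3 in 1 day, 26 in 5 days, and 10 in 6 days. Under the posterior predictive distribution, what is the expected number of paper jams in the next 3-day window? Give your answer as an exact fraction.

93/11

Total count: 9 + 9 + 9 + 5 + 3 + 8 + 7 + 6 = 56.
Total exposure: 8 days.
After the first batch: Gamma(5 + 56, 18 + 8) = Gamma(61, 26).
Total count: 19 + 5 + 3 + 26 + 10 = 63.
Total exposure: 3 + 3 + 1 + 5 + 6 = 18 days.
After the second batch: Gamma(61 + 63, 26 + 18) = Gamma(124, 44).
Predictive mean over a 3-day window = T·E[λ|data] = 3·124/44 = 93/11.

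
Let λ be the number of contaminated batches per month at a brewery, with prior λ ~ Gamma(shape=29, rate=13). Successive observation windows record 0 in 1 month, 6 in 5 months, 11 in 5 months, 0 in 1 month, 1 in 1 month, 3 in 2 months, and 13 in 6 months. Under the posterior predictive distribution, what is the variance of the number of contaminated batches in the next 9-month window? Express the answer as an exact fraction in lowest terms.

Total count: 0 + 6 + 11 + 0 + 1 + 3 + 13 = 34.
Total exposure: 1 + 5 + 5 + 1 + 1 + 2 + 6 = 21 months.
The Gamma prior is conjugate for the Poisson rate, so λ | data ~ Gamma(29+34, 13+21) = Gamma(63, 34).
The posterior predictive for a window of length T is Negative Binomial with variance T·α'·(β'+T)/β'² = 9·63·43/1156 = 24381/1156.

24381/1156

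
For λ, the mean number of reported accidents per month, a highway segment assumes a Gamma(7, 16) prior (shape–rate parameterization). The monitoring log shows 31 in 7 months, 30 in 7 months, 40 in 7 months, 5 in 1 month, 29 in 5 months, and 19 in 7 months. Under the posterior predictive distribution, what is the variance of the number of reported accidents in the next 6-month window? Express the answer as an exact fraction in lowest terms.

13524/625

Total count: 31 + 30 + 40 + 5 + 29 + 19 = 154.
Total exposure: 7 + 7 + 7 + 1 + 5 + 7 = 34 months.
Gamma(α, β) with Poisson data over total exposure Σt gives posterior Gamma(α+Σx, β+Σt) = Gamma(161, 50).
The posterior predictive for a window of length T is Negative Binomial with variance T·α'·(β'+T)/β'² = 6·161·56/2500 = 13524/625.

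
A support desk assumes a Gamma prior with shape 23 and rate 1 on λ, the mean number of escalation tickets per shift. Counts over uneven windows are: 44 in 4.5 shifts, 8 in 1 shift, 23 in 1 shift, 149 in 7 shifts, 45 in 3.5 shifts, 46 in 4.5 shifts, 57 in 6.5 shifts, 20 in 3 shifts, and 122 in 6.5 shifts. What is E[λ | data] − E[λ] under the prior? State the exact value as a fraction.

Total count: 44 + 8 + 23 + 149 + 45 + 46 + 57 + 20 + 122 = 514.
Total exposure: 4.5 + 1 + 1 + 7 + 3.5 + 4.5 + 6.5 + 3 + 6.5 = 37.5 shifts.
The Gamma prior is conjugate for the Poisson rate, so λ | data ~ Gamma(23+514, 1+37.5) = Gamma(537, 77/2).
Posterior mean = 537/(77/2) = 1074/77; prior mean = 23/1 = 23. Difference = 1074/77 − 23 = -697/77.

-697/77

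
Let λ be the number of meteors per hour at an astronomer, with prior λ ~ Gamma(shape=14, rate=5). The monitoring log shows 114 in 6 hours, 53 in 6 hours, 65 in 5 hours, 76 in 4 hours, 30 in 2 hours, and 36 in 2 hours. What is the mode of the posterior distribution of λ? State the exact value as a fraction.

Total count: 114 + 53 + 65 + 76 + 30 + 36 = 374.
Total exposure: 6 + 6 + 5 + 4 + 2 + 2 = 25 hours.
By Gamma–Poisson conjugacy, the posterior is Gamma(α + Σx, β + Σt) = Gamma(14 + 374, 5 + 25) = Gamma(388, 30).
Posterior mode = (α'−1)/β' = 387/30 = 129/10.

129/10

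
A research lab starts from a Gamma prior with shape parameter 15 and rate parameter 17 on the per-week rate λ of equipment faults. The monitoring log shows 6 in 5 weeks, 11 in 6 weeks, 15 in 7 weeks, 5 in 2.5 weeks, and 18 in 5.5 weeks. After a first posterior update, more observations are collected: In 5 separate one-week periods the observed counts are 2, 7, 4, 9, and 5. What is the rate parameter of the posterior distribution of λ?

48

Total count: 6 + 11 + 15 + 5 + 18 = 55.
Total exposure: 5 + 6 + 7 + 2.5 + 5.5 = 26 weeks.
After the first batch: Gamma(15 + 55, 17 + 26) = Gamma(70, 43).
Total count: 2 + 7 + 4 + 9 + 5 = 27.
Total exposure: 5 weeks.
After the second batch: Gamma(70 + 27, 43 + 5) = Gamma(97, 48).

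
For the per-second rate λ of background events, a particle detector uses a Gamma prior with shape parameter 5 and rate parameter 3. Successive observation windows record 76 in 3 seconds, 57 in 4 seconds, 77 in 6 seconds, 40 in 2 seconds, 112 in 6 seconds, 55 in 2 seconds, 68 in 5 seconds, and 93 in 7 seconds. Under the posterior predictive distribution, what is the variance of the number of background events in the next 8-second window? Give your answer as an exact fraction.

Total count: 76 + 57 + 77 + 40 + 112 + 55 + 68 + 93 = 578.
Total exposure: 3 + 4 + 6 + 2 + 6 + 2 + 5 + 7 = 35 seconds.
The Gamma prior is conjugate for the Poisson rate, so λ | data ~ Gamma(5+578, 3+35) = Gamma(583, 38).
The posterior predictive for a window of length T is Negative Binomial with variance T·α'·(β'+T)/β'² = 8·583·46/1444 = 53636/361.

53636/361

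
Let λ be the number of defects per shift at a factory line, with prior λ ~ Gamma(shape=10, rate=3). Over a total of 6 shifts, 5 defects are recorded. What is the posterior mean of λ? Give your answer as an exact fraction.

Total count 5 over total exposure 6 shifts.
By Gamma–Poisson conjugacy, the posterior is Gamma(α + Σx, β + Σt) = Gamma(10 + 5, 3 + 6) = Gamma(15, 9).
Posterior mean = α'/β' = 15/9 = 5/3.

5/3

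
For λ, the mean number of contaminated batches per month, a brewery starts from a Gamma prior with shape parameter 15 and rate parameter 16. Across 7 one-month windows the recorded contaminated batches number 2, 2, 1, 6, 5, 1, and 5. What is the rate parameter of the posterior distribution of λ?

Total count: 2 + 2 + 1 + 6 + 5 + 1 + 5 = 22.
Total exposure: 7 months.
Gamma(α, β) with Poisson data over total exposure Σt gives posterior Gamma(α+Σx, β+Σt) = Gamma(37, 23).

23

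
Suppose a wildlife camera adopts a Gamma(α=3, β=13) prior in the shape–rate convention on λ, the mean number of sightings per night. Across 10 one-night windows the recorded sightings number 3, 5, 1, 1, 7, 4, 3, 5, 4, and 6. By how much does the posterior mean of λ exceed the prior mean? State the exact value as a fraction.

Total count: 3 + 5 + 1 + 1 + 7 + 4 + 3 + 5 + 4 + 6 = 39.
Total exposure: 10 nights.
The Gamma prior is conjugate for the Poisson rate, so λ | data ~ Gamma(3+39, 13+10) = Gamma(42, 23).
Posterior mean = 42/23 = 42/23; prior mean = 3/13 = 3/13. Difference = 42/23 − 3/13 = 477/299.

477/299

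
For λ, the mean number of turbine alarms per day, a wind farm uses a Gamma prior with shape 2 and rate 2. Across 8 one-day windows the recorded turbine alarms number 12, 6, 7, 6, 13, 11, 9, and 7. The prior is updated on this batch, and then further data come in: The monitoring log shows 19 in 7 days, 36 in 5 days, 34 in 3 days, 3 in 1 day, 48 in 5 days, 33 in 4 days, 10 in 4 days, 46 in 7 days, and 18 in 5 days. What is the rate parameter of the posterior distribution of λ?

Total count: 12 + 6 + 7 + 6 + 13 + 11 + 9 + 7 = 71.
Total exposure: 8 days.
After the first batch: Gamma(2 + 71, 2 + 8) = Gamma(73, 10).
Total count: 19 + 36 + 34 + 3 + 48 + 33 + 10 + 46 + 18 = 247.
Total exposure: 7 + 5 + 3 + 1 + 5 + 4 + 4 + 7 + 5 = 41 days.
After the second batch: Gamma(73 + 247, 10 + 41) = Gamma(320, 51).

51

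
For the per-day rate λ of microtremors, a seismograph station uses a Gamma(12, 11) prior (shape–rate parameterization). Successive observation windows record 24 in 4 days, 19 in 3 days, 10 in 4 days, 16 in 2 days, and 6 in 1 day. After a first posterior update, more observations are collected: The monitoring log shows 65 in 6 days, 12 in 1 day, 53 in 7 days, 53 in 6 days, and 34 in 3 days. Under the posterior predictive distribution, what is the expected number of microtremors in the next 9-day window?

57

Total count: 24 + 19 + 10 + 16 + 6 = 75.
Total exposure: 4 + 3 + 4 + 2 + 1 = 14 days.
After the first batch: Gamma(12 + 75, 11 + 14) = Gamma(87, 25).
Total count: 65 + 12 + 53 + 53 + 34 = 217.
Total exposure: 6 + 1 + 7 + 6 + 3 = 23 days.
After the second batch: Gamma(87 + 217, 25 + 23) = Gamma(304, 48).
Predictive mean over a 9-day window = T·E[λ|data] = 9·304/48 = 57.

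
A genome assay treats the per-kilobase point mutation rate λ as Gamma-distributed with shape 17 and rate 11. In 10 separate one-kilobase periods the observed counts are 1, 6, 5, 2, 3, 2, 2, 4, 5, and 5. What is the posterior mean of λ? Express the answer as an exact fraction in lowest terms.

Total count: 1 + 6 + 5 + 2 + 3 + 2 + 2 + 4 + 5 + 5 = 35.
Total exposure: 10 kilobases.
Conjugate update: add total count to the shape and total exposure to the rate, giving Gamma(52, 21).
Posterior mean = α'/β' = 52/21.

52/21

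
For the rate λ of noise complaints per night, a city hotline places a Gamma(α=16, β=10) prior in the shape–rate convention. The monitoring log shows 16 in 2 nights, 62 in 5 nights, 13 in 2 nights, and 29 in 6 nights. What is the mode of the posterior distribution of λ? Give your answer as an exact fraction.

Total count: 16 + 62 + 13 + 29 = 120.
Total exposure: 2 + 5 + 2 + 6 = 15 nights.
By Gamma–Poisson conjugacy, the posterior is Gamma(α + Σx, β + Σt) = Gamma(16 + 120, 10 + 15) = Gamma(136, 25).
Posterior mode = (α'−1)/β' = 135/25 = 27/5.

27/5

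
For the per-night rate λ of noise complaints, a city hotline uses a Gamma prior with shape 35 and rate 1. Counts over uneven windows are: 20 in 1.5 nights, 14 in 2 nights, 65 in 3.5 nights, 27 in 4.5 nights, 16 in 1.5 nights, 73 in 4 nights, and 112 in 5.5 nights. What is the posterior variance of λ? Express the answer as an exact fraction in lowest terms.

Total count: 20 + 14 + 65 + 27 + 16 + 73 + 112 = 327.
Total exposure: 1.5 + 2 + 3.5 + 4.5 + 1.5 + 4 + 5.5 = 22.5 nights.
Gamma(α, β) with Poisson data over total exposure Σt gives posterior Gamma(α+Σx, β+Σt) = Gamma(362, 47/2).
Posterior variance = α'/β'² = 362/(2209/4) = 1448/2209.

1448/2209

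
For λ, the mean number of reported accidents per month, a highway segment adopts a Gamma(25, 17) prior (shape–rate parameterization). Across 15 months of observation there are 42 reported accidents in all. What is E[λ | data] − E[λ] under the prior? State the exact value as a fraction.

339/544

Total count 42 over total exposure 15 months.
By Gamma–Poisson conjugacy, the posterior is Gamma(α + Σx, β + Σt) = Gamma(25 + 42, 17 + 15) = Gamma(67, 32).
Posterior mean = 67/32 = 67/32; prior mean = 25/17 = 25/17. Difference = 67/32 − 25/17 = 339/544.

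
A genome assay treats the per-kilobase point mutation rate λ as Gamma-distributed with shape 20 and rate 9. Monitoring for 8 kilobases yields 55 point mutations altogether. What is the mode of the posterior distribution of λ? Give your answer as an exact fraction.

74/17

Total count 55 over total exposure 8 kilobases.
By Gamma–Poisson conjugacy, the posterior is Gamma(α + Σx, β + Σt) = Gamma(20 + 55, 9 + 8) = Gamma(75, 17).
Posterior mode = (α'−1)/β' = 74/17.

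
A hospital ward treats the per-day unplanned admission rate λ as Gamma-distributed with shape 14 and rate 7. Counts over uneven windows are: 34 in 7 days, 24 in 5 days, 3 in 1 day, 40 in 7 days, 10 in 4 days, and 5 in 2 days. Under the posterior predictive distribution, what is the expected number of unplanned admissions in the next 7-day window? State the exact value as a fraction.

910/33

Total count: 34 + 24 + 3 + 40 + 10 + 5 = 116.
Total exposure: 7 + 5 + 1 + 7 + 4 + 2 = 26 days.
Posterior: α' = 14 + 116 = 130, β' = 7 + 26 = 33.
Predictive mean over a 7-day window = T·E[λ|data] = 7·130/33 = 910/33.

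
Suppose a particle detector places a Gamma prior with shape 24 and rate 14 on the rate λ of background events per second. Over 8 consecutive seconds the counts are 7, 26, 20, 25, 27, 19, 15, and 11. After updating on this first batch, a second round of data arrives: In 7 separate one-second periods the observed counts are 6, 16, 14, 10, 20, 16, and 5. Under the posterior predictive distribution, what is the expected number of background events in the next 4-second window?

36

Total count: 7 + 26 + 20 + 25 + 27 + 19 + 15 + 11 = 150.
Total exposure: 8 seconds.
After the first batch: Gamma(24 + 150, 14 + 8) = Gamma(174, 22).
Total count: 6 + 16 + 14 + 10 + 20 + 16 + 5 = 87.
Total exposure: 7 seconds.
After the second batch: Gamma(174 + 87, 22 + 7) = Gamma(261, 29).
Predictive mean over a 4-second window = T·E[λ|data] = 4·261/29 = 36.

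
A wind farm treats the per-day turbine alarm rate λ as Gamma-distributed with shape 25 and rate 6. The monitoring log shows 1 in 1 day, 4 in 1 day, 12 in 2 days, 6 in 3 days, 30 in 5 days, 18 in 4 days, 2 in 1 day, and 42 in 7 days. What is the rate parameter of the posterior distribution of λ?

30

Total count: 1 + 4 + 12 + 6 + 30 + 18 + 2 + 42 = 115.
Total exposure: 1 + 1 + 2 + 3 + 5 + 4 + 1 + 7 = 24 days.
Posterior: α' = 25 + 115 = 140, β' = 6 + 24 = 30.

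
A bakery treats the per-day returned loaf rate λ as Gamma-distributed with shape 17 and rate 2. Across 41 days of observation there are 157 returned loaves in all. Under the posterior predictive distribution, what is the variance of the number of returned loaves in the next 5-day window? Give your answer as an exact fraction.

41760/1849

Total count 157 over total exposure 41 days.
Conjugate update: add total count to the shape and total exposure to the rate, giving Gamma(174, 43).
The posterior predictive for a window of length T is Negative Binomial with variance T·α'·(β'+T)/β'² = 5·174·48/1849 = 41760/1849.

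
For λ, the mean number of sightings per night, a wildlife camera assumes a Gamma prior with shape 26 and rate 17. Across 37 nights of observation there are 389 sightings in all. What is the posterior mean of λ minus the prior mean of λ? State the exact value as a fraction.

Total count 389 over total exposure 37 nights.
Posterior: α' = 26 + 389 = 415, β' = 17 + 37 = 54.
Posterior mean = 415/54 = 415/54; prior mean = 26/17 = 26/17. Difference = 415/54 − 26/17 = 5651/918.

5651/918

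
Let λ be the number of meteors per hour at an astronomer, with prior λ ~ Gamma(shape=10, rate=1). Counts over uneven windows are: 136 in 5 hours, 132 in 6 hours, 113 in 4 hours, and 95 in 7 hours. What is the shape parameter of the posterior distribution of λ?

Total count: 136 + 132 + 113 + 95 = 476.
Total exposure: 5 + 6 + 4 + 7 = 22 hours.
Gamma(α, β) with Poisson data over total exposure Σt gives posterior Gamma(α+Σx, β+Σt) = Gamma(486, 23).

486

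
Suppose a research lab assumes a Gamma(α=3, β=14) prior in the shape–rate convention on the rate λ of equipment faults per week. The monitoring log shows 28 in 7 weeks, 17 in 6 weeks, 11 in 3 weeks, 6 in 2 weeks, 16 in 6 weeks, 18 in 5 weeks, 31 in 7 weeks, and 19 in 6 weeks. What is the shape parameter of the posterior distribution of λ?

Total count: 28 + 17 + 11 + 6 + 16 + 18 + 31 + 19 = 146.
Total exposure: 7 + 6 + 3 + 2 + 6 + 5 + 7 + 6 = 42 weeks.
Conjugate update: add total count to the shape and total exposure to the rate, giving Gamma(149, 56).

149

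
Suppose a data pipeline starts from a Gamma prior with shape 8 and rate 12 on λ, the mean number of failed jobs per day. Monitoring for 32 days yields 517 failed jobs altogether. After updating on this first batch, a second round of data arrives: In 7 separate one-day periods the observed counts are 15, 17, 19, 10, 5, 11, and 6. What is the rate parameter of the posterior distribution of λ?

51

Total count 517 over total exposure 32 days.
After the first batch: Gamma(8 + 517, 12 + 32) = Gamma(525, 44).
Total count: 15 + 17 + 19 + 10 + 5 + 11 + 6 = 83.
Total exposure: 7 days.
After the second batch: Gamma(525 + 83, 44 + 7) = Gamma(608, 51).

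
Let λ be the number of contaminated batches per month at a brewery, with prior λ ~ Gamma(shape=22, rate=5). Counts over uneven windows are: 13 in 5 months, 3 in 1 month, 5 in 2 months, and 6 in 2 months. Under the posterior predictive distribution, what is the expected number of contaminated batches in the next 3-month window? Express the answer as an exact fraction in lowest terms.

49/5

Total count: 13 + 3 + 5 + 6 = 27.
Total exposure: 5 + 1 + 2 + 2 = 10 months.
Posterior: α' = 22 + 27 = 49, β' = 5 + 10 = 15.
Predictive mean over a 3-month window = T·E[λ|data] = 3·49/15 = 49/5.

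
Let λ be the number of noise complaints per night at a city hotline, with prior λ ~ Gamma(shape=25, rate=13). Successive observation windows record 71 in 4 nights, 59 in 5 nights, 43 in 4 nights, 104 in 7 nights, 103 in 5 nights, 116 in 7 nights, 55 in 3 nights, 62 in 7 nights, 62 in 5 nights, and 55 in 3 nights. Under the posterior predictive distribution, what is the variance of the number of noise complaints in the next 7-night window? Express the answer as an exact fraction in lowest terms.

Total count: 71 + 59 + 43 + 104 + 103 + 116 + 55 + 62 + 62 + 55 = 730.
Total exposure: 4 + 5 + 4 + 7 + 5 + 7 + 3 + 7 + 5 + 3 = 50 nights.
Posterior: α' = 25 + 730 = 755, β' = 13 + 50 = 63.
The posterior predictive for a window of length T is Negative Binomial with variance T·α'·(β'+T)/β'² = 7·755·70/3969 = 7550/81.

7550/81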